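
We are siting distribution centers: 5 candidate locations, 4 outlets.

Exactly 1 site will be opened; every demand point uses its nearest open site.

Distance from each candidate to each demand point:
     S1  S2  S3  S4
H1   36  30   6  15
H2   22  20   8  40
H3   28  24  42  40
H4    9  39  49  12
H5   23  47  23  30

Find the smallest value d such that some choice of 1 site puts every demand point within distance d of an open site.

36

Open {H1}.
  Farthest demand point is S1 at distance 36 (to H1); all others are ≤ 36.
With {H2} the worst case is 40.
With {H3} the worst case is 42.
No size-1 selection achieves below 36.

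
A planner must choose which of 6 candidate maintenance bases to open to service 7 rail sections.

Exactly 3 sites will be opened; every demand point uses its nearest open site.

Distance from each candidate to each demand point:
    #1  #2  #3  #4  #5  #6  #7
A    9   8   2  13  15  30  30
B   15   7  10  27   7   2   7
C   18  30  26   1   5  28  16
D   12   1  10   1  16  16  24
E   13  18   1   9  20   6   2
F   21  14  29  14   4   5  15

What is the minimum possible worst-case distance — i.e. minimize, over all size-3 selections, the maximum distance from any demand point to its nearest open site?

Open {A, B, C}.
  Farthest demand point is #1 at distance 9 (to A); all others are ≤ 9.
With {A, B, D} the worst case is 9.
With {A, B, E} the worst case is 9.
No size-3 selection achieves below 9.

9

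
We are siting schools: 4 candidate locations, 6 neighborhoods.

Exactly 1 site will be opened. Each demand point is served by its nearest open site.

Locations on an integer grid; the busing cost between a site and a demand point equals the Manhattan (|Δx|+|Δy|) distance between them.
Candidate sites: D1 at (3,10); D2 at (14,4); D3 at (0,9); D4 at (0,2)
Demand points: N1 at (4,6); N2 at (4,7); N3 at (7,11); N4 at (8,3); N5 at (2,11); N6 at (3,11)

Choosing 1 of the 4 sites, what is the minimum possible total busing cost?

29

Open {D1}.
  N1→D1 5, N2→D1 4, N3→D1 5, N4→D1 12, N5→D1 2, N6→D1 1  ⇒ total 29.
Compare {D3}: total 45.
Compare {D4}: total 65.
No size-1 selection does better; minimum is 29.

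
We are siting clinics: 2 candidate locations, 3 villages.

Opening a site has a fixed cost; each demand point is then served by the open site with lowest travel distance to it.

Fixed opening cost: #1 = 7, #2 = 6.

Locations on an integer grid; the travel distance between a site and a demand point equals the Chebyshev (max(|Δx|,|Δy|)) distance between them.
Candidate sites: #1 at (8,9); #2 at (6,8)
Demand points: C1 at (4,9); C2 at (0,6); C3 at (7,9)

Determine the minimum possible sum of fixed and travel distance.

15

Open {#2}: assign each demand point to its cheapest open site.
  C1→#2 2, C2→#2 6, C3→#2 1
  travel distance 9, fixed 6 → total 15.
Compare {#1}: travel distance 13 + fixed 7 = 20.
Compare {#1, #2}: travel distance 9 + fixed 13 = 22.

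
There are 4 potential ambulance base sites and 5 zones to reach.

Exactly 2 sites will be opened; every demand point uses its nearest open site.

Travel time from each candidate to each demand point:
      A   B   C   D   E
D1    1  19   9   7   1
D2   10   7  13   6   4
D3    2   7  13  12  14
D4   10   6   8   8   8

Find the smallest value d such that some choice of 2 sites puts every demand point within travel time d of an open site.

Open {D1, D4}.
  Farthest demand point is C at travel time 8 (to D4); all others are ≤ 8.
With {D3, D4} the worst case is 8.
With {D1, D2} the worst case is 9.
No size-2 selection achieves below 8.

8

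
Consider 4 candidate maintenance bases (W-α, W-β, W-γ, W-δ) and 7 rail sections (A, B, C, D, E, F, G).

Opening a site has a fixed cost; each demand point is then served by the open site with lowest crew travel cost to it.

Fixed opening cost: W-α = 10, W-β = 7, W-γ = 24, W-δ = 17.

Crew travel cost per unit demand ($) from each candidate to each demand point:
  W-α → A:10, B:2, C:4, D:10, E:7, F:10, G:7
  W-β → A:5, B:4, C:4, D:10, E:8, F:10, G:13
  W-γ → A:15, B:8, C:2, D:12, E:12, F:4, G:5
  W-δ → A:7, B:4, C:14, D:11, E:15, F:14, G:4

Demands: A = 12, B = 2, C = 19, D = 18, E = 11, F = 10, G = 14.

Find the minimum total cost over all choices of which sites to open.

Open {W-α, W-β, W-γ}: assign each demand point to its cheapest open site.
  A→W-β 12×5=60, B→W-α 2×2=4, C→W-γ 19×2=38, D→W-α 18×10=180, E→W-α 11×7=77, F→W-γ 10×4=40, G→W-γ 14×5=70
  crew travel cost 469, fixed 41 → total 510.
Compare {W-α, W-β, W-γ, W-δ}: crew travel cost 455 + fixed 58 = 513.
Compare {W-β, W-γ}: crew travel cost 484 + fixed 31 = 515.
Compare {W-β, W-γ, W-δ}: crew travel cost 470 + fixed 48 = 518.
All other subsets cost ≥ 513. Minimum total cost: 510.

510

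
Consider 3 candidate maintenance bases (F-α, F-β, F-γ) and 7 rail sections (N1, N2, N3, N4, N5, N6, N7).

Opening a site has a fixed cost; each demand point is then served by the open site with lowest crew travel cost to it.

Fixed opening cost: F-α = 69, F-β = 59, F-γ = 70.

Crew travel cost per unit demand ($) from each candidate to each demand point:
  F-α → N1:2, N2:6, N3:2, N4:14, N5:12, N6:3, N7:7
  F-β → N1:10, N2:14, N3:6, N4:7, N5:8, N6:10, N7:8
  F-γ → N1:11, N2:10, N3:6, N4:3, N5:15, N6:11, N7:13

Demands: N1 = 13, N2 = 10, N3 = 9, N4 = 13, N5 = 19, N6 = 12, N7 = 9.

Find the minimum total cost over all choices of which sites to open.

Open {F-α, F-β}: assign each demand point to its cheapest open site.
  N1→F-α 13×2=26, N2→F-α 10×6=60, N3→F-α 9×2=18, N4→F-β 13×7=91, N5→F-β 19×8=152, N6→F-α 12×3=36, N7→F-α 9×7=63
  crew travel cost 446, fixed 128 → total 574.
Compare {F-α, F-β, F-γ}: crew travel cost 394 + fixed 198 = 592.
Compare {F-α, F-γ}: crew travel cost 470 + fixed 139 = 609.
Compare {F-α}: crew travel cost 613 + fixed 69 = 682.
All other subsets cost ≥ 592. Minimum total cost: 574.

574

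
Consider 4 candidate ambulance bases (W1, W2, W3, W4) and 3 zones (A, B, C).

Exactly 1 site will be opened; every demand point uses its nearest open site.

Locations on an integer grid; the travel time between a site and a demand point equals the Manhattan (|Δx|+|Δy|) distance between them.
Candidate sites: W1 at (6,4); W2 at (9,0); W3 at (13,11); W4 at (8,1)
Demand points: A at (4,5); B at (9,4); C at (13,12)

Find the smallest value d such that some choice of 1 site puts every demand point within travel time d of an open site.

Open {W1}.
  Farthest demand point is C at travel time 15 (to W1); all others are ≤ 15.
With {W3} the worst case is 15.
With {W2} the worst case is 16.
No size-1 selection achieves below 15.

15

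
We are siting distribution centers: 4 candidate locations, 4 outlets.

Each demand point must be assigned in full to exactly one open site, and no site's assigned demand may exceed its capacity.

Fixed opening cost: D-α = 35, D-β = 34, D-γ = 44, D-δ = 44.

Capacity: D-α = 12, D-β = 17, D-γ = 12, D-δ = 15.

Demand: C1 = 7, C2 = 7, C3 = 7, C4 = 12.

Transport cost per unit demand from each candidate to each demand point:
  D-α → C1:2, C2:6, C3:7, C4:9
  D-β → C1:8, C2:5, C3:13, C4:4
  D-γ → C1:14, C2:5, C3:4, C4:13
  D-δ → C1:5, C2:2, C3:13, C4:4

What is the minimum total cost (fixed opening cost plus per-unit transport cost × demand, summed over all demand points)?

247

Open {D-β, D-γ, D-δ}; cheapest assignment that respects the capacities:
  D-β (cap 17, load 12): C4 — cost 12×4 = 48
  D-γ (cap 12, load 7): C3 — cost 7×4 = 28
  D-δ (cap 15, load 14): C1, C2 — cost 7×5 + 7×2 = 49
  Shipping 125, fixed 122 → total 247.
  Any other capacity-feasible assignment to {D-β, D-γ, D-δ} ships for at least 125.
Compare {D-α, D-β, D-δ}: its best feasible assignment gives total 259.
Compare {D-α, D-β, D-γ, D-δ}: its best feasible assignment gives total 261.
Every other set of open sites that can feasibly serve all demand totals ≥ 259 even under its best assignment. Minimum: 247.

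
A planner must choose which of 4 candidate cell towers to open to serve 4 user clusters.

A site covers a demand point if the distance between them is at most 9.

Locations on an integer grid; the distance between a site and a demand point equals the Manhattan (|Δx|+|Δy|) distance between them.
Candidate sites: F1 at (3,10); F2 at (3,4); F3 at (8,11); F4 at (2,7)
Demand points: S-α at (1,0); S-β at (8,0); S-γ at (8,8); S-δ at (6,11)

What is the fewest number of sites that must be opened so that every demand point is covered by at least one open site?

2

Coverage sets (demand points within 9 of each site):
  F1: {S-γ, S-δ}
  F2: {S-α, S-β, S-γ}
  F3: {S-γ, S-δ}
  F4: {S-α, S-γ, S-δ}
No single site covers all 4 demand points.
But {F1, F2} covers everything, so the minimum is 2.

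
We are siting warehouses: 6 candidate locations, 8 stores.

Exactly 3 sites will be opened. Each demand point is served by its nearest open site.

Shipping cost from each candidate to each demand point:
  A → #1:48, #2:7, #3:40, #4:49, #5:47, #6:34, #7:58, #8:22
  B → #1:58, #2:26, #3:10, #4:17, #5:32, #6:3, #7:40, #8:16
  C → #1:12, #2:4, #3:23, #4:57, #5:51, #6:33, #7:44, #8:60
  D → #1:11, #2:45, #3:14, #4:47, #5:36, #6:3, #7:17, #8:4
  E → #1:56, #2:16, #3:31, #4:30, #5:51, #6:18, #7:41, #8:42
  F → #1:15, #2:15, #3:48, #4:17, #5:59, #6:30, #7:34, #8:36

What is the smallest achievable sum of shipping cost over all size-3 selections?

98

Open {B, C, D}.
  #1→D 11, #2→C 4, #3→B 10, #4→B 17, #5→B 32, #6→B 3, #7→D 17, #8→D 4  ⇒ total 98.
Compare {A, B, D}: total 101.
Compare {C, D, F}: total 106.
No size-3 selection does better; minimum is 98.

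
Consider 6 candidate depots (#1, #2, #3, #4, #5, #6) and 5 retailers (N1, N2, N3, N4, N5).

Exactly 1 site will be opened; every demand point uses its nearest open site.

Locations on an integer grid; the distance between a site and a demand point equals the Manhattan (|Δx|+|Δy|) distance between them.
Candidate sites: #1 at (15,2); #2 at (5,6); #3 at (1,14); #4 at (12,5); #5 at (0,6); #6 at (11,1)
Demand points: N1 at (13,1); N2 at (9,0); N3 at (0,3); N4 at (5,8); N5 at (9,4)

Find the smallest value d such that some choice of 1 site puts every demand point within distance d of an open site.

13

Open {#2}.
  Farthest demand point is N1 at distance 13 (to #2); all others are ≤ 13.
With {#6} the worst case is 13.
With {#4} the worst case is 14.
No size-1 selection achieves below 13.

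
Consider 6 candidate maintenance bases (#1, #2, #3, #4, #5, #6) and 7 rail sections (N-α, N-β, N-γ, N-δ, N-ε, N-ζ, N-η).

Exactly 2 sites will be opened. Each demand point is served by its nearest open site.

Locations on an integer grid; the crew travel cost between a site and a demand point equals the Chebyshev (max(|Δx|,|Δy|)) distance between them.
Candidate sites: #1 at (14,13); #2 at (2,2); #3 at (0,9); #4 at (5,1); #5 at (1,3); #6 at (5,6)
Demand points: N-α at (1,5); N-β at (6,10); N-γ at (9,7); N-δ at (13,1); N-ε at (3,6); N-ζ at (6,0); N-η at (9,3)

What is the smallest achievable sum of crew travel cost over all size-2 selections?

27

Open {#4, #6}.
  N-α→#4 4, N-β→#6 4, N-γ→#6 4, N-δ→#4 8, N-ε→#6 2, N-ζ→#4 1, N-η→#4 4  ⇒ total 27.
Compare {#2, #6}: total 29.
Compare {#5, #6}: total 29.
No size-2 selection does better; minimum is 27.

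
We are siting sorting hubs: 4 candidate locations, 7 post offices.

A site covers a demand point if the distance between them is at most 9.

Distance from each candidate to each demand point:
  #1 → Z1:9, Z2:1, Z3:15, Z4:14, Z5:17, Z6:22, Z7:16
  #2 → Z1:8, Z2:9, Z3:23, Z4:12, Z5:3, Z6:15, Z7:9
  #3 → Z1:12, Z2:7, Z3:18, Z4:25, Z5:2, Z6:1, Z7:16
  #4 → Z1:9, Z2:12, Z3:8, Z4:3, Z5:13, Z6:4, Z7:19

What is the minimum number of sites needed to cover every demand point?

2

Coverage sets (demand points within 9 of each site):
  #1: {Z1, Z2}
  #2: {Z1, Z2, Z5, Z7}
  #3: {Z2, Z5, Z6}
  #4: {Z1, Z3, Z4, Z6}
No single site covers all 7 demand points.
But {#2, #4} covers everything, so the minimum is 2.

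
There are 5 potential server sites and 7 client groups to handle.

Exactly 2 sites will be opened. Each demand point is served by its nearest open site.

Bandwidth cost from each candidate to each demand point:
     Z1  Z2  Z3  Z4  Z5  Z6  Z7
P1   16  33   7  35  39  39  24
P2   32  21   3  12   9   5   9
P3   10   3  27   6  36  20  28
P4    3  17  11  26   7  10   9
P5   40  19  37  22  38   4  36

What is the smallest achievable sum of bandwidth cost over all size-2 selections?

45

Open {P2, P3}.
  Z1→P3 10, Z2→P3 3, Z3→P2 3, Z4→P3 6, Z5→P2 9, Z6→P2 5, Z7→P2 9  ⇒ total 45.
Compare {P3, P4}: total 49.
Compare {P2, P4}: total 56.
No size-2 selection does better; minimum is 45.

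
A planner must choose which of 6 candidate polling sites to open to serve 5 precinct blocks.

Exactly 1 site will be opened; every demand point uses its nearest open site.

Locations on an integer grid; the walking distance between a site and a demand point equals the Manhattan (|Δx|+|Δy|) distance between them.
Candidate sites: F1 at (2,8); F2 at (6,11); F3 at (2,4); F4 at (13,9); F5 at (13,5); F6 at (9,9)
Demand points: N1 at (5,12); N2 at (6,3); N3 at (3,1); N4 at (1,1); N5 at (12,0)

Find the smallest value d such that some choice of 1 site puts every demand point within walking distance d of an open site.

Open {F3}.
  Farthest demand point is N5 at walking distance 14 (to F3); all others are ≤ 14.
With {F5} the worst case is 16.
With {F6} the worst case is 16.
No size-1 selection achieves below 14.

14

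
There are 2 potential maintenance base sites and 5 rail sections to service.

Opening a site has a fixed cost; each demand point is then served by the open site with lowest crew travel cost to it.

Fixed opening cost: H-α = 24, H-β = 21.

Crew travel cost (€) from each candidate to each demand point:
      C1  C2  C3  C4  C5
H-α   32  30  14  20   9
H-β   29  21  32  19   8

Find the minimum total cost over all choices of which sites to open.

Open {H-α}: assign each demand point to its cheapest open site.
  C1→H-α 32, C2→H-α 30, C3→H-α 14, C4→H-α 20, C5→H-α 9
  crew travel cost 105, fixed 24 → total 129.
Compare {H-β}: crew travel cost 109 + fixed 21 = 130.
Compare {H-α, H-β}: crew travel cost 91 + fixed 45 = 136.

129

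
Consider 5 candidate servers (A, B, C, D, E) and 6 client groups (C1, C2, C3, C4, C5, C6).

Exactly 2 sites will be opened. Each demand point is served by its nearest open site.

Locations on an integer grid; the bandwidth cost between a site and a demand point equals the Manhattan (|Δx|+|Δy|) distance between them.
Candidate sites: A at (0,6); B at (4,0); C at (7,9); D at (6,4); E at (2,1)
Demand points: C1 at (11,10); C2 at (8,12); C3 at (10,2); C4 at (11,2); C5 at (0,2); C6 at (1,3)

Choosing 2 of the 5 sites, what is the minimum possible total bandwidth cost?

34

Open {C, E}.
  C1→C 5, C2→C 4, C3→E 9, C4→E 10, C5→E 3, C6→E 3  ⇒ total 34.
Compare {C, D}: total 36.
Compare {A, C}: total 38.
No size-2 selection does better; minimum is 34.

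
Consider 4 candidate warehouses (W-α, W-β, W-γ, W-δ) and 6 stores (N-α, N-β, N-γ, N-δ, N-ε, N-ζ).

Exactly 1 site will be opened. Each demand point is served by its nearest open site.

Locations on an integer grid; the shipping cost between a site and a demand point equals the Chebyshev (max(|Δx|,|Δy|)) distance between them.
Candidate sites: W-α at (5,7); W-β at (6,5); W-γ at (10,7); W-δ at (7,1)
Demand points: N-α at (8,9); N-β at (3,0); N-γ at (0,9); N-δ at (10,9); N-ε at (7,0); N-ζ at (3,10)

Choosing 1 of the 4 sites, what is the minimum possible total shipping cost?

29

Open {W-β}.
  N-α→W-β 4, N-β→W-β 5, N-γ→W-β 6, N-δ→W-β 4, N-ε→W-β 5, N-ζ→W-β 5  ⇒ total 29.
Compare {W-α}: total 30.
Compare {W-γ}: total 35.
No size-1 selection does better; minimum is 29.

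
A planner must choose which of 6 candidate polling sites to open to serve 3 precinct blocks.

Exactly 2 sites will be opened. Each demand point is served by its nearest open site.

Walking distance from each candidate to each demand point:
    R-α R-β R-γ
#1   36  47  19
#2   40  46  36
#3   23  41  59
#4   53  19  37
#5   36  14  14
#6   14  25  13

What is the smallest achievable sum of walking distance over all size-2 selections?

Open {#5, #6}.
  R-α→#6 14, R-β→#5 14, R-γ→#6 13  ⇒ total 41.
Compare {#4, #6}: total 46.
Compare {#3, #5}: total 51.
No size-2 selection does better; minimum is 41.

41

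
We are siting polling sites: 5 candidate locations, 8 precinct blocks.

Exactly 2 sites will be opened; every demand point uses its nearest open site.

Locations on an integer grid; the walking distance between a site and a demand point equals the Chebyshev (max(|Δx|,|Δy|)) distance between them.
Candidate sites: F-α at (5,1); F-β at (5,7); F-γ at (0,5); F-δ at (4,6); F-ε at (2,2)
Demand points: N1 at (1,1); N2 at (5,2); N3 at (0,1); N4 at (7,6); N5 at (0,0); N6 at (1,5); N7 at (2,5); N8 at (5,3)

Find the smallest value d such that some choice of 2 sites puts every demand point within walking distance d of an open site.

Open {F-β, F-ε}.
  Farthest demand point is N2 at walking distance 3 (to F-ε); all others are ≤ 3.
With {F-δ, F-ε} the worst case is 3.
With {F-α, F-β} the worst case is 5.
No size-2 selection achieves below 3.

3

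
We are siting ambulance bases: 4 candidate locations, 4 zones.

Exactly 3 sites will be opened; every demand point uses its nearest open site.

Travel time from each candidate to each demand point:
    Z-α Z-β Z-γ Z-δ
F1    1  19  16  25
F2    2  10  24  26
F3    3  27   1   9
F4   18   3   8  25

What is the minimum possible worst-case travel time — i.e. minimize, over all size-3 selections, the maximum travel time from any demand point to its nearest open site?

9

Open {F1, F3, F4}.
  Farthest demand point is Z-δ at travel time 9 (to F3); all others are ≤ 9.
With {F2, F3, F4} the worst case is 9.
With {F1, F2, F3} the worst case is 10.
No size-3 selection achieves below 9.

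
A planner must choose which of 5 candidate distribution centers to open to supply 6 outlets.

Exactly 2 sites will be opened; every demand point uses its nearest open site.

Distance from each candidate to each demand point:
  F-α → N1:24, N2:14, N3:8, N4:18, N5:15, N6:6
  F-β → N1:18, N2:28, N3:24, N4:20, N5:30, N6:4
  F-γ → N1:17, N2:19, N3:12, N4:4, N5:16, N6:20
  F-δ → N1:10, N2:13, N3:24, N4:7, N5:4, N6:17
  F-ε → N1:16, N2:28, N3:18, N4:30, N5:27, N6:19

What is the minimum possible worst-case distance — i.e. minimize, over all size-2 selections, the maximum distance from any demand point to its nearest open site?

Open {F-α, F-δ}.
  Farthest demand point is N2 at distance 13 (to F-δ); all others are ≤ 13.
With {F-α, F-γ} the worst case is 17.
With {F-γ, F-δ} the worst case is 17.
No size-2 selection achieves below 13.

13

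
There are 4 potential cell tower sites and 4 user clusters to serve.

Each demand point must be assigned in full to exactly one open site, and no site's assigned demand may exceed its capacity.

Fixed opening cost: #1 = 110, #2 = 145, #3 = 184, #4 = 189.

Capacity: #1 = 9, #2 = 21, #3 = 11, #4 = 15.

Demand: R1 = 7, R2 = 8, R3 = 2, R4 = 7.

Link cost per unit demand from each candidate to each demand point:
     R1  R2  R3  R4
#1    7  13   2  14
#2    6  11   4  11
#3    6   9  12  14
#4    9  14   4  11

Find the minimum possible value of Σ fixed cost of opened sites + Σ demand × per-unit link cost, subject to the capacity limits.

Open {#1, #2}; cheapest assignment that respects the capacities:
  #1 (cap 9, load 9): R1, R3 — cost 7×7 + 2×2 = 53
  #2 (cap 21, load 15): R2, R4 — cost 8×11 + 7×11 = 165
  Shipping 218, fixed 255 → total 473.
  Any other capacity-feasible assignment to {#1, #2} ships for at least 218.
Compare {#2, #3}: its best feasible assignment gives total 528.
Compare {#1, #4}: its best feasible assignment gives total 541.
Every other set of open sites that can feasibly serve all demand totals ≥ 528 even under its best assignment. Minimum: 473.

473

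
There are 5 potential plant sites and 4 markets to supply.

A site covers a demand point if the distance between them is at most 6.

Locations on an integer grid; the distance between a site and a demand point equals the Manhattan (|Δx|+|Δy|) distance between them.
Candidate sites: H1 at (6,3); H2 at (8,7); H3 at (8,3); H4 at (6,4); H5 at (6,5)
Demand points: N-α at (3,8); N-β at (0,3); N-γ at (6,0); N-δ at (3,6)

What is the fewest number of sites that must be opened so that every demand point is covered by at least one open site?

Coverage sets (demand points within 6 of each site):
  H1: {N-β, N-γ, N-δ}
  H2: {N-α, N-δ}
  H3: {N-γ}
  H4: {N-γ, N-δ}
  H5: {N-α, N-γ, N-δ}
No single site covers all 4 demand points.
But {H1, H2} covers everything, so the minimum is 2.

2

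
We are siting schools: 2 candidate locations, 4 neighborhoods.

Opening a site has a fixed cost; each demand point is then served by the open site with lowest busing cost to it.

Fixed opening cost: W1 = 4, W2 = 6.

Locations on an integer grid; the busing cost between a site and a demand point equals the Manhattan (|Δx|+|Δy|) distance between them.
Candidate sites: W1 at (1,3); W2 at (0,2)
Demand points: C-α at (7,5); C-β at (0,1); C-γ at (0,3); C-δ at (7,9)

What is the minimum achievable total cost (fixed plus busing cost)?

28

Open {W1}: assign each demand point to its cheapest open site.
  C-α→W1 8, C-β→W1 3, C-γ→W1 1, C-δ→W1 12
  busing cost 24, fixed 4 → total 28.
Compare {W2}: busing cost 26 + fixed 6 = 32.
Compare {W1, W2}: busing cost 22 + fixed 10 = 32.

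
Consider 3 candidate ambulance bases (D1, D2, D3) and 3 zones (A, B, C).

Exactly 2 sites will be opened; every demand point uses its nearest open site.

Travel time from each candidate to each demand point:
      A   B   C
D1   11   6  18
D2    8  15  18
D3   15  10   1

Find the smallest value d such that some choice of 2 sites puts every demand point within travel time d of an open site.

10

Open {D2, D3}.
  Farthest demand point is B at travel time 10 (to D3); all others are ≤ 10.
With {D1, D3} the worst case is 11.
With {D1, D2} the worst case is 18.
No size-2 selection achieves below 10.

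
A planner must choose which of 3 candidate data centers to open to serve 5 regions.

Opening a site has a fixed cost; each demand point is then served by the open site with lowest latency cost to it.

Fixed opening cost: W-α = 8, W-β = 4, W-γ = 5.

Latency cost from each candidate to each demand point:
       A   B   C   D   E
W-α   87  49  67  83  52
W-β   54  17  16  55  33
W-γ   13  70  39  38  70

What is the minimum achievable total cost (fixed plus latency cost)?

126

Open {W-β, W-γ}: assign each demand point to its cheapest open site.
  A→W-γ 13, B→W-β 17, C→W-β 16, D→W-γ 38, E→W-β 33
  latency cost 117, fixed 9 → total 126.
Compare {W-α, W-β, W-γ}: latency cost 117 + fixed 17 = 134.
Compare {W-β}: latency cost 175 + fixed 4 = 179.
Compare {W-α, W-β}: latency cost 175 + fixed 12 = 187.
All other subsets cost ≥ 134. Minimum total cost: 126.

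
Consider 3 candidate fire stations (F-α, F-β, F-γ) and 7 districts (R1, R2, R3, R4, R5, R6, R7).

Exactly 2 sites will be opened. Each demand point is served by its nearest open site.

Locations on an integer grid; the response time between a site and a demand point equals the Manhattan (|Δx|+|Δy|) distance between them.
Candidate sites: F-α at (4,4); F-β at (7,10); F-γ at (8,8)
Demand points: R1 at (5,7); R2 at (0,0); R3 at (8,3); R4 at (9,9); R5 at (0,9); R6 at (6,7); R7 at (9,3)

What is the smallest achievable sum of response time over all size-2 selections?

Open {F-α, F-γ}.
  R1→F-α 4, R2→F-α 8, R3→F-α 5, R4→F-γ 2, R5→F-α 9, R6→F-γ 3, R7→F-α 6  ⇒ total 37.
Compare {F-α, F-β}: total 38.
Compare {F-β, F-γ}: total 44.

37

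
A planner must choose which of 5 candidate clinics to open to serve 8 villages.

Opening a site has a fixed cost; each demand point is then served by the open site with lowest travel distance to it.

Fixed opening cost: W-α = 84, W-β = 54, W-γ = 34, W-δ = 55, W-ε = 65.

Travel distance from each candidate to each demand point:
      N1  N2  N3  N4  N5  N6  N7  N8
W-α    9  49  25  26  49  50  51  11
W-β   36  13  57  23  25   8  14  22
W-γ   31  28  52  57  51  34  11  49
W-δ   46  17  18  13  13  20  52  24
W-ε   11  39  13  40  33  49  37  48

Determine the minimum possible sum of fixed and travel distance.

236

Open {W-γ, W-δ}: assign each demand point to its cheapest open site.
  N1→W-γ 31, N2→W-δ 17, N3→W-δ 18, N4→W-δ 13, N5→W-δ 13, N6→W-δ 20, N7→W-γ 11, N8→W-δ 24
  travel distance 147, fixed 89 → total 236.
Compare {W-β, W-δ}: travel distance 137 + fixed 109 = 246.
Compare {W-β, W-ε}: travel distance 129 + fixed 119 = 248.
Compare {W-β}: travel distance 198 + fixed 54 = 252.
All other subsets cost ≥ 246. Minimum total cost: 236.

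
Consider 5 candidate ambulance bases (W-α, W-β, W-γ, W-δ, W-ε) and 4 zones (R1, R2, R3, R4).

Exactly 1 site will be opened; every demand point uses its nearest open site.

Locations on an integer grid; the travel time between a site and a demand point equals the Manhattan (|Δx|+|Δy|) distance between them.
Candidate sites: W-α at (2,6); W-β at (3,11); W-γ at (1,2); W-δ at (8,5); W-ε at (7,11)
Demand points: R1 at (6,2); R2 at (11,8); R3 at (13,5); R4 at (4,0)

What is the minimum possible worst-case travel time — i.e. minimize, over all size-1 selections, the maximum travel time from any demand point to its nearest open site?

Open {W-δ}.
  Farthest demand point is R4 at travel time 9 (to W-δ); all others are ≤ 9.
With {W-α} the worst case is 12.
With {W-ε} the worst case is 14.
No size-1 selection achieves below 9.

9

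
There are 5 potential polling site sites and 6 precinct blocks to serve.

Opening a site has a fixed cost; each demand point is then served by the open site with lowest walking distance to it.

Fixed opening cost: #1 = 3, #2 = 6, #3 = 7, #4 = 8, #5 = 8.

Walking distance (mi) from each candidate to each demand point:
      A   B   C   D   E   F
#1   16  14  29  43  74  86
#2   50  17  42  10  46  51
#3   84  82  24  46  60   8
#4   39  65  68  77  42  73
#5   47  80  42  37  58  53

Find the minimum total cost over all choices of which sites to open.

134

Open {#1, #2, #3}: assign each demand point to its cheapest open site.
  A→#1 16, B→#1 14, C→#3 24, D→#2 10, E→#2 46, F→#3 8
  walking distance 118, fixed 16 → total 134.
Compare {#1, #2, #3, #4}: walking distance 114 + fixed 24 = 138.
Compare {#1, #2, #3, #5}: walking distance 118 + fixed 24 = 142.
Compare {#1, #2, #3, #4, #5}: walking distance 114 + fixed 32 = 146.
All other subsets cost ≥ 138. Minimum total cost: 134.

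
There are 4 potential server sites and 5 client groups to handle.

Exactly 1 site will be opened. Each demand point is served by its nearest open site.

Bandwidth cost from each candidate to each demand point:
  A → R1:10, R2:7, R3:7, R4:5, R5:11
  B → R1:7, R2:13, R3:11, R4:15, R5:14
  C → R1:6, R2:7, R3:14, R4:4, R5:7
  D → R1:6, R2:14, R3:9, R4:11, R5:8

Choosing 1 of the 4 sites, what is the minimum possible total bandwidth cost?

38

Open {C}.
  R1→C 6, R2→C 7, R3→C 14, R4→C 4, R5→C 7  ⇒ total 38.
Compare {A}: total 40.
Compare {D}: total 48.
No size-1 selection does better; minimum is 38.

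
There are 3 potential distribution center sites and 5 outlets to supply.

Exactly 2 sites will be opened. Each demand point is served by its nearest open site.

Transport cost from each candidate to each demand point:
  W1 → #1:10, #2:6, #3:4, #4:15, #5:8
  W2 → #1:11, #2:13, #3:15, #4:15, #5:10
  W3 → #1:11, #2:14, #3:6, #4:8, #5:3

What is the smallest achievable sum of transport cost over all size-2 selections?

Open {W1, W3}.
  #1→W1 10, #2→W1 6, #3→W1 4, #4→W3 8, #5→W3 3  ⇒ total 31.
Compare {W2, W3}: total 41.
Compare {W1, W2}: total 43.

31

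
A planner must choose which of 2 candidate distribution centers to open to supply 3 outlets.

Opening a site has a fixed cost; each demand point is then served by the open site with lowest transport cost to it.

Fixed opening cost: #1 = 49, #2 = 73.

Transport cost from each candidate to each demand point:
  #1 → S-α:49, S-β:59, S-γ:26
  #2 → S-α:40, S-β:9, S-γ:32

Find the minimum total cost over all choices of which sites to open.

154

Open {#2}: assign each demand point to its cheapest open site.
  S-α→#2 40, S-β→#2 9, S-γ→#2 32
  transport cost 81, fixed 73 → total 154.
Compare {#1}: transport cost 134 + fixed 49 = 183.
Compare {#1, #2}: transport cost 75 + fixed 122 = 197.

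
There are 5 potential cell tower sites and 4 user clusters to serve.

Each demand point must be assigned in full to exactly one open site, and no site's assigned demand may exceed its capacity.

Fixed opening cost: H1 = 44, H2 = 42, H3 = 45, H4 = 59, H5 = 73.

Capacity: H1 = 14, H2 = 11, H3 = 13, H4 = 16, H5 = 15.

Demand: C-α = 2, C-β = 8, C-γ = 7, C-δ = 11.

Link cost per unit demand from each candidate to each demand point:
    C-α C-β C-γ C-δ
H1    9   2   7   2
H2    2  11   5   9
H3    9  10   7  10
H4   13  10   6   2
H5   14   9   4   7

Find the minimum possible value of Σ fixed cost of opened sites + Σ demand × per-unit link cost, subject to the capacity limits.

222

Open {H1, H2, H4}; cheapest assignment that respects the capacities:
  H1 (cap 14, load 8): C-β — cost 8×2 = 16
  H2 (cap 11, load 9): C-α, C-γ — cost 2×2 + 7×5 = 39
  H4 (cap 16, load 11): C-δ — cost 11×2 = 22
  Shipping 77, fixed 145 → total 222.
  Any other capacity-feasible assignment to {H1, H2, H4} ships for at least 77.
Compare {H1, H3, H4}: its best feasible assignment gives total 253.
Compare {H1, H5}: its best feasible assignment gives total 257.
Every other set of open sites that can feasibly serve all demand totals ≥ 253 even under its best assignment. Minimum: 222.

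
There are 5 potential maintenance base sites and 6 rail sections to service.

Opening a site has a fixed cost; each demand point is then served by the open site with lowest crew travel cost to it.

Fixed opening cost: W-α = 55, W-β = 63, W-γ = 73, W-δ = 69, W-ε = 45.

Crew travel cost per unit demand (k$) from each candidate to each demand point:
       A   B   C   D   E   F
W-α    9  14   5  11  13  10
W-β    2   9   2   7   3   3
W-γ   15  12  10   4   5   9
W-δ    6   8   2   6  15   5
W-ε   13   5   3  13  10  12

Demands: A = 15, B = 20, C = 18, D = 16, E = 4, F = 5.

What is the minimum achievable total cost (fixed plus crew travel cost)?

413

Open {W-β, W-ε}: assign each demand point to its cheapest open site.
  A→W-β 15×2=30, B→W-ε 20×5=100, C→W-β 18×2=36, D→W-β 16×7=112, E→W-β 4×3=12, F→W-β 5×3=15
  crew travel cost 305, fixed 108 → total 413.
Compare {W-β, W-γ, W-ε}: crew travel cost 257 + fixed 181 = 438.
Compare {W-β}: crew travel cost 385 + fixed 63 = 448.
Compare {W-β, W-δ, W-ε}: crew travel cost 289 + fixed 177 = 466.
All other subsets cost ≥ 438. Minimum total cost: 413.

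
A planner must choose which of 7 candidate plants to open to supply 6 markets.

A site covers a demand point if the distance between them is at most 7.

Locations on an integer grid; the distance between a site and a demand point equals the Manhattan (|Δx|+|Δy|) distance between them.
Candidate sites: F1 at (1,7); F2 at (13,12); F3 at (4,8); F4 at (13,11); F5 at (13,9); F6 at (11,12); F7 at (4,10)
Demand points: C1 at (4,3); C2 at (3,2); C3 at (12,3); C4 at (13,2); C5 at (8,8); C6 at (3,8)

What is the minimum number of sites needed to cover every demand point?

Coverage sets (demand points within 7 of each site):
  F1: {C1, C2, C6}
  F2: {}
  F3: {C1, C2, C5, C6}
  F4: {}
  F5: {C3, C4, C5}
  F6: {C5}
  F7: {C1, C5, C6}
No single site covers all 6 demand points.
But {F1, F5} covers everything, so the minimum is 2.

2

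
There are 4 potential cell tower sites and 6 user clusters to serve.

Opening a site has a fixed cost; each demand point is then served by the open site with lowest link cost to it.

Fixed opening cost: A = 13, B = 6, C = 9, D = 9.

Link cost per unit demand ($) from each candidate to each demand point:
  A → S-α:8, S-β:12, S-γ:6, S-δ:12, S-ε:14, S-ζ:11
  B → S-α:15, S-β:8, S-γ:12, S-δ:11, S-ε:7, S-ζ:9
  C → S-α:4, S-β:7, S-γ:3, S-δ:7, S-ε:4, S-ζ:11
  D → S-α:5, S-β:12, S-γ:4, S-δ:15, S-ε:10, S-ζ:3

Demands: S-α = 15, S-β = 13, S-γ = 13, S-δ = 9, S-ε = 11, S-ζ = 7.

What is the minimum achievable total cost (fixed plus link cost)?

336

Open {C, D}: assign each demand point to its cheapest open site.
  S-α→C 15×4=60, S-β→C 13×7=91, S-γ→C 13×3=39, S-δ→C 9×7=63, S-ε→C 11×4=44, S-ζ→D 7×3=21
  link cost 318, fixed 18 → total 336.
Compare {B, C, D}: link cost 318 + fixed 24 = 342.
Compare {A, C, D}: link cost 318 + fixed 31 = 349.
Compare {A, B, C, D}: link cost 318 + fixed 37 = 355.
All other subsets cost ≥ 342. Minimum total cost: 336.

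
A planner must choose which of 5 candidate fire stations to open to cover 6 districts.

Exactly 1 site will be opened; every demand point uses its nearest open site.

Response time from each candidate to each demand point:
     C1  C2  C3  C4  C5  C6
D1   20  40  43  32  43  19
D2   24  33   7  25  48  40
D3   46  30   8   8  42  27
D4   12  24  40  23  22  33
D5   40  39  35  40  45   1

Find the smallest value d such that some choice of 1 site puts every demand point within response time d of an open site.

40

Open {D4}.
  Farthest demand point is C3 at response time 40 (to D4); all others are ≤ 40.
With {D1} the worst case is 43.
With {D5} the worst case is 45.
No size-1 selection achieves below 40.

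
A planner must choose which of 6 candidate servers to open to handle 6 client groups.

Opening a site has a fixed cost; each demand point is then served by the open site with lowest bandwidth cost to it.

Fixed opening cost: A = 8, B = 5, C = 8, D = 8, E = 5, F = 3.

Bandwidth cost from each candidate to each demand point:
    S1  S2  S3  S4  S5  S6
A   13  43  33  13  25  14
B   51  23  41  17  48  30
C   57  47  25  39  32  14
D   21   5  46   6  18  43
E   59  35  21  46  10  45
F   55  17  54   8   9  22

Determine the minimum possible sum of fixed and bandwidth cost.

Open {A, D, E}: assign each demand point to its cheapest open site.
  S1→A 13, S2→D 5, S3→E 21, S4→D 6, S5→E 10, S6→A 14
  bandwidth cost 69, fixed 21 → total 90.
Compare {A, D, E, F}: bandwidth cost 68 + fixed 24 = 92.
Compare {A, B, D, E}: bandwidth cost 69 + fixed 26 = 95.
Compare {A, B, D, E, F}: bandwidth cost 68 + fixed 29 = 97.
All other subsets cost ≥ 92. Minimum total cost: 90.

90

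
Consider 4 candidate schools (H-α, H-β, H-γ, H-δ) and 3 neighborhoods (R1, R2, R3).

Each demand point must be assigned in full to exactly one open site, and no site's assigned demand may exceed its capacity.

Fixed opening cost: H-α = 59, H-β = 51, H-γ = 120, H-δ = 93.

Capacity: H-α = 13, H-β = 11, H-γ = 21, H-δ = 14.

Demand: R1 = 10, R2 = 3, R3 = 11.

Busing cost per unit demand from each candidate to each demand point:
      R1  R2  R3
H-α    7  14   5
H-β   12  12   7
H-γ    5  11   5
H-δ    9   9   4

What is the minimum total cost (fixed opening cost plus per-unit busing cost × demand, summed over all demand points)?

Open {H-α, H-δ}; cheapest assignment that respects the capacities:
  H-α (cap 13, load 10): R1 — cost 10×7 = 70
  H-δ (cap 14, load 14): R2, R3 — cost 3×9 + 11×4 = 71
  Shipping 141, fixed 152 → total 293.
  Any other capacity-feasible assignment to {H-α, H-δ} ships for at least 141.
Compare {H-α, H-β}: its best feasible assignment gives total 299.
Compare {H-β, H-γ}: its best feasible assignment gives total 312.
Every other set of open sites that can feasibly serve all demand totals ≥ 299 even under its best assignment. Minimum: 293.

293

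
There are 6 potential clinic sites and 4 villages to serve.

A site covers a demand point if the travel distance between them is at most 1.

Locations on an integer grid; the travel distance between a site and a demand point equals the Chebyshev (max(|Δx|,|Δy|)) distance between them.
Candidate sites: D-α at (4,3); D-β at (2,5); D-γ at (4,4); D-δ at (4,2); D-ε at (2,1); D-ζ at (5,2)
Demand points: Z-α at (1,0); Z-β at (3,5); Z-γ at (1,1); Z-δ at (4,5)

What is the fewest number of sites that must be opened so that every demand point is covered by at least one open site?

2

Coverage sets (demand points within 1 of each site):
  D-α: {}
  D-β: {Z-β}
  D-γ: {Z-β, Z-δ}
  D-δ: {}
  D-ε: {Z-α, Z-γ}
  D-ζ: {}
No single site covers all 4 demand points.
But {D-γ, D-ε} covers everything, so the minimum is 2.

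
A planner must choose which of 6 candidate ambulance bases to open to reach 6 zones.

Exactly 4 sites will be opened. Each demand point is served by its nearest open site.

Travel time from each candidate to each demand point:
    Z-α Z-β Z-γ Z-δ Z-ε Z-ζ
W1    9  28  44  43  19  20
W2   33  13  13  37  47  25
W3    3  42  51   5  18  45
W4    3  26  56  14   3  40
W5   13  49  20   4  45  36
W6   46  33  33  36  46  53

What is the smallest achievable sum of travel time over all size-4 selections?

56

Open {W1, W2, W4, W5}.
  Z-α→W4 3, Z-β→W2 13, Z-γ→W2 13, Z-δ→W5 4, Z-ε→W4 3, Z-ζ→W1 20  ⇒ total 56.
Compare {W1, W2, W3, W4}: total 57.
Compare {W2, W3, W4, W5}: total 61.
No size-4 selection does better; minimum is 56.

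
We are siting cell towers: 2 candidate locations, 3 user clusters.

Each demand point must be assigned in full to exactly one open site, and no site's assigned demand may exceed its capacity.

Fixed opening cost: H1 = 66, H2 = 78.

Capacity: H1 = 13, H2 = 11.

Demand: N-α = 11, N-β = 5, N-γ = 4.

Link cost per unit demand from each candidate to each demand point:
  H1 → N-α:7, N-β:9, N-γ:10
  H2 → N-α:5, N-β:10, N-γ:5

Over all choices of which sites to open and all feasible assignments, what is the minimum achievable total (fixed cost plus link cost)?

284

Open {H1, H2}; cheapest assignment that respects the capacities:
  H1 (cap 13, load 9): N-β, N-γ — cost 5×9 + 4×10 = 85
  H2 (cap 11, load 11): N-α — cost 11×5 = 55
  Shipping 140, fixed 144 → total 284.
  Any other capacity-feasible assignment to {H1, H2} ships for at least 140.
Total demand is 20 and no other set of sites has combined capacity ≥ 20, so {H1, H2} is the only feasible choice of open sites. Minimum: 284.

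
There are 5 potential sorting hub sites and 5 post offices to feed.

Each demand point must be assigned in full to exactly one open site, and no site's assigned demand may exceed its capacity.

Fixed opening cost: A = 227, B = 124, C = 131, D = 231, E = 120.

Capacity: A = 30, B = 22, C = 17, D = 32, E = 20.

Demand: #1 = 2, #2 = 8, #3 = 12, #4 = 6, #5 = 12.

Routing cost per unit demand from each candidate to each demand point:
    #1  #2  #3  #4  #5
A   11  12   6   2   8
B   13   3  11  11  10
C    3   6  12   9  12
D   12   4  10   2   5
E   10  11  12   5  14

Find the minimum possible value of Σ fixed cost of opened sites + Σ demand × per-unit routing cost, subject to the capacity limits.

581

Open {A, B}; cheapest assignment that respects the capacities:
  A (cap 30, load 30): #3, #4, #5 — cost 12×6 + 6×2 + 12×8 = 180
  B (cap 22, load 10): #1, #2 — cost 2×13 + 8×3 = 50
  Shipping 230, fixed 351 → total 581.
  Any other capacity-feasible assignment to {A, B} ships for at least 230.
Compare {B, E}: its best feasible assignment gives total 582.
Compare {A, C}: its best feasible assignment gives total 592.
Every other set of open sites that can feasibly serve all demand totals ≥ 582 even under its best assignment. Minimum: 581.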